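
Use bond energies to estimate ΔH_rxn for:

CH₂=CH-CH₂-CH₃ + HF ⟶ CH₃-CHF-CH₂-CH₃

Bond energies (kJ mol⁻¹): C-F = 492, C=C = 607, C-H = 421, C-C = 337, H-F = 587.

ΔH ≈ −56 kJ

Bonds broken (reactants):
  C-C: 2 × 337 = 674
  C-H: 8 × 421 = 3368
  C=C: 1 × 607 = 607
  H-F: 1 × 587 = 587
  Σ(broken) = 5236 kJ
Bonds formed (products):
  C-C: 3 × 337 = 1011
  C-F: 1 × 492 = 492
  C-H: 9 × 421 = 3789
  Σ(formed) = 5292 kJ
ΔH = Σ(broken) − Σ(formed) = 5236 − 5292 = −56 kJ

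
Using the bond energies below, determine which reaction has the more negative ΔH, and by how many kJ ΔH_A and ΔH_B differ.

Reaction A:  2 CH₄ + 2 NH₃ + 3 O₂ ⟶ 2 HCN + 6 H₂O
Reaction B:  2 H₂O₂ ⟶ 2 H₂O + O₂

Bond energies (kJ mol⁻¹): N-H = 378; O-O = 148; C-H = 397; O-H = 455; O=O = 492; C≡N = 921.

Reaction A:
  Bonds broken (reactants):
    C-H: 8 × 397 = 3176
    N-H: 6 × 378 = 2268
    O=O: 3 × 492 = 1476
    Σ(broken) = 6920 kJ
  Bonds formed (products):
    C≡N: 2 × 921 = 1842
    C-H: 2 × 397 = 794
    O-H: 12 × 455 = 5460
    Σ(formed) = 8096 kJ
  ΔH_A = 6920 − 8096 = −1176 kJ
Reaction B:
  Bonds broken (reactants):
    O-H: 4 × 455 = 1820
    O-O: 2 × 148 = 296
    Σ(broken) = 2116 kJ
  Bonds formed (products):
    O-H: 4 × 455 = 1820
    O=O: 1 × 492 = 492
    Σ(formed) = 2312 kJ
  ΔH_B = 2116 − 2312 = −196 kJ
ΔH_A − ΔH_B = −980 kJ, so reaction A has the more negative ΔH; |ΔH_A − ΔH_B| = 980 kJ.

Reaction A, by 980 kJ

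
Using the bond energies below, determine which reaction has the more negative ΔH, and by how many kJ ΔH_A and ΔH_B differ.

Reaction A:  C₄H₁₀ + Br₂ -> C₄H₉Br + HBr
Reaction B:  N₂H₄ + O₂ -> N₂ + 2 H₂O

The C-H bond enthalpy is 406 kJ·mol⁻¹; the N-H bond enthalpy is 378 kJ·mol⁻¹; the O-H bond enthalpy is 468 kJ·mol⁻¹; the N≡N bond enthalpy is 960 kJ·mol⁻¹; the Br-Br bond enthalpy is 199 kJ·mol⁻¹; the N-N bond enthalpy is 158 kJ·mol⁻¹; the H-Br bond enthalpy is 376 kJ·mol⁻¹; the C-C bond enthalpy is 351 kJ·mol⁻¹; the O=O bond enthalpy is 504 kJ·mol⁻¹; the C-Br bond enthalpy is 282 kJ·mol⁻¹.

Reaction A:
  Bonds broken (reactants):
    Br-Br: 1 × 199 = 199
    C-C: 3 × 351 = 1053
    C-H: 10 × 406 = 4060
    Σ(broken) = 5312 kJ
  Bonds formed (products):
    C-Br: 1 × 282 = 282
    C-C: 3 × 351 = 1053
    C-H: 9 × 406 = 3654
    H-Br: 1 × 376 = 376
    Σ(formed) = 5365 kJ
  ΔH_A = 5312 − 5365 = −53 kJ
Reaction B:
  Bonds broken (reactants):
    N-H: 4 × 378 = 1512
    N-N: 1 × 158 = 158
    O=O: 1 × 504 = 504
    Σ(broken) = 2174 kJ
  Bonds formed (products):
    N≡N: 1 × 960 = 960
    O-H: 4 × 468 = 1872
    Σ(formed) = 2832 kJ
  ΔH_B = 2174 − 2832 = −658 kJ
ΔH_A − ΔH_B = +605 kJ, so reaction B has the more negative ΔH; |ΔH_A − ΔH_B| = 605 kJ.

Reaction B, by 605 kJ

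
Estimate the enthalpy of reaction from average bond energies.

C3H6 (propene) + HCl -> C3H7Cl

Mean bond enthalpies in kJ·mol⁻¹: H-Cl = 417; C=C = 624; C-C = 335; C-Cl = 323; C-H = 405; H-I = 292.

Bonds broken (reactants):
  C-C: 1 × 335 = 335
  C-H: 6 × 405 = 2430
  C=C: 1 × 624 = 624
  H-Cl: 1 × 417 = 417
  Σ(broken) = 3806 kJ
Bonds formed (products):
  C-C: 2 × 335 = 670
  C-Cl: 1 × 323 = 323
  C-H: 7 × 405 = 2835
  Σ(formed) = 3828 kJ
ΔH = Σ(broken) − Σ(formed) = 3806 − 3828 = −22 kJ

ΔH ≈ −22 kJ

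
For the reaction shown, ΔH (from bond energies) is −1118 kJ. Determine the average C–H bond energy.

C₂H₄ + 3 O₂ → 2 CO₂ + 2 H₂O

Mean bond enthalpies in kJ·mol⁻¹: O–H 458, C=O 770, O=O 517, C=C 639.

Let D be the C–H bond energy.
Σ(broken) = 4×D + 1×639 + 3×517 = 2190 + 4D
Σ(formed) = 4×770 + 4×458 = 4912
ΔH = Σ(broken) − Σ(formed) = (2190 + 4D) − (4912) = −2722 + 4D
Setting this equal to −1118 kJ gives 4D = 1604, so D = 401 kJ/mol.

D(C–H) ≈ 401 kJ/mol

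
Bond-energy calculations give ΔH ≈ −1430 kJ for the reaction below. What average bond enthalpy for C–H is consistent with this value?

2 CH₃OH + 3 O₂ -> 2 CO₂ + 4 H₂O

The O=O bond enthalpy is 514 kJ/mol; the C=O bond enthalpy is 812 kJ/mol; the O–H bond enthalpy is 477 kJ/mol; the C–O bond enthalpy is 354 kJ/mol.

D(C–H) ≈ 405 kJ/mol

Let D be the C–H bond energy.
Σ(broken) = 6×D + 2×354 + 2×477 + 3×514 = 3204 + 6D
Σ(formed) = 4×812 + 8×477 = 7064
ΔH = Σ(broken) − Σ(formed) = (3204 + 6D) − (7064) = −3860 + 6D
Setting this equal to −1430 kJ gives 6D = 2430, so D = 405 kJ/mol.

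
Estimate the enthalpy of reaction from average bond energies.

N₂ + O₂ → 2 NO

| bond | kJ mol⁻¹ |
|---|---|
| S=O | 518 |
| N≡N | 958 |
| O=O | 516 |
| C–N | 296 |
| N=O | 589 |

ΔH ≈ +296 kJ

Bonds broken (reactants):
  N≡N: 1 × 958 = 958
  O=O: 1 × 516 = 516
  Σ(broken) = 1474 kJ
Bonds formed (products):
  N=O: 2 × 589 = 1178
  Σ(formed) = 1178 kJ
ΔH = Σ(broken) − Σ(formed) = 1474 − 1178 = +296 kJ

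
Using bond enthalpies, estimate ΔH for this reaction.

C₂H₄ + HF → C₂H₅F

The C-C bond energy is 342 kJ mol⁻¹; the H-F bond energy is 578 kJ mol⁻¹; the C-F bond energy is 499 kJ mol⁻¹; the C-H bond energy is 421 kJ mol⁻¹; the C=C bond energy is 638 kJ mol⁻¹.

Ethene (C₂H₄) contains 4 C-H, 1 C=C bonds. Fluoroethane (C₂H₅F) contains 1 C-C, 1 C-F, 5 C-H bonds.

ΔH ≈ −46 kJ

Bonds broken (reactants):
  C-H: 4 × 421 = 1684
  C=C: 1 × 638 = 638
  H-F: 1 × 578 = 578
  Σ(broken) = 2900 kJ
Bonds formed (products):
  C-C: 1 × 342 = 342
  C-F: 1 × 499 = 499
  C-H: 5 × 421 = 2105
  Σ(formed) = 2946 kJ
ΔH = Σ(broken) − Σ(formed) = 2900 − 2946 = −46 kJ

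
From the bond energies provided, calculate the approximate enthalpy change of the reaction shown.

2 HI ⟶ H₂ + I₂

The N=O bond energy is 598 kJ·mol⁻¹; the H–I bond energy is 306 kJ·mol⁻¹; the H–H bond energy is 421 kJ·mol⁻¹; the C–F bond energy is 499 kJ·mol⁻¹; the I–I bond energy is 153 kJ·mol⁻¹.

Bonds broken (reactants):
  H–I: 2 × 306 = 612
  Σ(broken) = 612 kJ
Bonds formed (products):
  H–H: 1 × 421 = 421
  I–I: 1 × 153 = 153
  Σ(formed) = 574 kJ
ΔH = Σ(broken) − Σ(formed) = 612 − 574 = +38 kJ

ΔH ≈ +38 kJ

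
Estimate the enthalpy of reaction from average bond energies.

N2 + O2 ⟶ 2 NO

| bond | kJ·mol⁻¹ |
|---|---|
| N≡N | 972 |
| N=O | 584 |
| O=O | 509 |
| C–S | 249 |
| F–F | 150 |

Bonds broken (reactants):
  N≡N: 1 × 972 = 972
  O=O: 1 × 509 = 509
  Σ(broken) = 1481 kJ
Bonds formed (products):
  N=O: 2 × 584 = 1168
  Σ(formed) = 1168 kJ
ΔH = Σ(broken) − Σ(formed) = 1481 − 1168 = +313 kJ

ΔH ≈ +313 kJ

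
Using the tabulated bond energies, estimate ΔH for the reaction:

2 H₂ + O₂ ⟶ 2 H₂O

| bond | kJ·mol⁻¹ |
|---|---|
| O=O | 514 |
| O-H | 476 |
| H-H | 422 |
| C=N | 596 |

ΔH ≈ −546 kJ

Bonds broken (reactants):
  H-H: 2 × 422 = 844
  O=O: 1 × 514 = 514
  Σ(broken) = 1358 kJ
Bonds formed (products):
  O-H: 4 × 476 = 1904
  Σ(formed) = 1904 kJ
ΔH = Σ(broken) − Σ(formed) = 1358 − 1904 = −546 kJ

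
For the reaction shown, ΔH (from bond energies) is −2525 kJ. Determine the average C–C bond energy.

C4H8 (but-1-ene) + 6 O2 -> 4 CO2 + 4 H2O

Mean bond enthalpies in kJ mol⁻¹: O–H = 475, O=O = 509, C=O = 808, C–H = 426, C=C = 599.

Let D be the C–C bond energy.
Σ(broken) = 2×D + 8×426 + 1×599 + 6×509 = 7061 + 2D
Σ(formed) = 8×808 + 8×475 = 10264
ΔH = Σ(broken) − Σ(formed) = (7061 + 2D) − (10264) = −3203 + 2D
Setting this equal to −2525 kJ gives 2D = 678, so D = 339 kJ/mol.

D(C–C) ≈ 339 kJ/mol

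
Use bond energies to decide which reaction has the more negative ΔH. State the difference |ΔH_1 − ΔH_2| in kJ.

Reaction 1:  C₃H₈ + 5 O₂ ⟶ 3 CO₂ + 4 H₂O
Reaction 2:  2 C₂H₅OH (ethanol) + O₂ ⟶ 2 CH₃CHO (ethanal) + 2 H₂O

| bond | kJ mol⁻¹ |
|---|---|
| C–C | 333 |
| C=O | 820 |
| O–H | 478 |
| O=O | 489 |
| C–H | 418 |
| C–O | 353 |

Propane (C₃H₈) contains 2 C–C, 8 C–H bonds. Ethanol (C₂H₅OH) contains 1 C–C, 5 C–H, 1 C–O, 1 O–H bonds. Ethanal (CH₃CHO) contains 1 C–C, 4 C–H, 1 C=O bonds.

Reaction 1, by 1724 kJ

Reaction 1:
  Bonds broken (reactants):
    C–C: 2 × 333 = 666
    C–H: 8 × 418 = 3344
    O=O: 5 × 489 = 2445
    Σ(broken) = 6455 kJ
  Bonds formed (products):
    C=O: 6 × 820 = 4920
    O–H: 8 × 478 = 3824
    Σ(formed) = 8744 kJ
  ΔH_1 = 6455 − 8744 = −2289 kJ
Reaction 2:
  Bonds broken (reactants):
    C–C: 2 × 333 = 666
    C–H: 10 × 418 = 4180
    C–O: 2 × 353 = 706
    O–H: 2 × 478 = 956
    O=O: 1 × 489 = 489
    Σ(broken) = 6997 kJ
  Bonds formed (products):
    C–C: 2 × 333 = 666
    C–H: 8 × 418 = 3344
    C=O: 2 × 820 = 1640
    O–H: 4 × 478 = 1912
    Σ(formed) = 7562 kJ
  ΔH_2 = 6997 − 7562 = −565 kJ
ΔH_1 − ΔH_2 = −1724 kJ, so reaction 1 has the more negative ΔH; |ΔH_1 − ΔH_2| = 1724 kJ.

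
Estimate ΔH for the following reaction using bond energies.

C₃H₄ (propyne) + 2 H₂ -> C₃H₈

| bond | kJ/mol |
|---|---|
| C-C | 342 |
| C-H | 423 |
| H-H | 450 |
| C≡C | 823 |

ΔH ≈ −311 kJ

Bonds broken (reactants):
  C≡C: 1 × 823 = 823
  C-C: 1 × 342 = 342
  C-H: 4 × 423 = 1692
  H-H: 2 × 450 = 900
  Σ(broken) = 3757 kJ
Bonds formed (products):
  C-C: 2 × 342 = 684
  C-H: 8 × 423 = 3384
  Σ(formed) = 4068 kJ
ΔH = Σ(broken) − Σ(formed) = 3757 − 4068 = −311 kJ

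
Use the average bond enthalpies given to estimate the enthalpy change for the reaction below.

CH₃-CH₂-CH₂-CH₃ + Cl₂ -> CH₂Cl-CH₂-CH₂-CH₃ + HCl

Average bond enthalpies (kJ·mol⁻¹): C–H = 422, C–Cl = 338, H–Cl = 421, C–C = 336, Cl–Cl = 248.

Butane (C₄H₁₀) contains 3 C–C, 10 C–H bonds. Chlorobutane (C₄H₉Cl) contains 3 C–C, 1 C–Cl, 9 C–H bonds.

ΔH ≈ −89 kJ

Bonds broken (reactants):
  C–C: 3 × 336 = 1008
  C–H: 10 × 422 = 4220
  Cl–Cl: 1 × 248 = 248
  Σ(broken) = 5476 kJ
Bonds formed (products):
  C–C: 3 × 336 = 1008
  C–Cl: 1 × 338 = 338
  C–H: 9 × 422 = 3798
  H–Cl: 1 × 421 = 421
  Σ(formed) = 5565 kJ
ΔH = Σ(broken) − Σ(formed) = 5476 − 5565 = −89 kJ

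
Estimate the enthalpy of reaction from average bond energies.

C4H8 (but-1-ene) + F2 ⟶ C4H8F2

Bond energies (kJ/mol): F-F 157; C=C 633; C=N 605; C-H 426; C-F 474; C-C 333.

Bonds broken (reactants):
  C-C: 2 × 333 = 666
  C-H: 8 × 426 = 3408
  C=C: 1 × 633 = 633
  F-F: 1 × 157 = 157
  Σ(broken) = 4864 kJ
Bonds formed (products):
  C-C: 3 × 333 = 999
  C-F: 2 × 474 = 948
  C-H: 8 × 426 = 3408
  Σ(formed) = 5355 kJ
ΔH = Σ(broken) − Σ(formed) = 4864 − 5355 = −491 kJ

ΔH ≈ −491 kJ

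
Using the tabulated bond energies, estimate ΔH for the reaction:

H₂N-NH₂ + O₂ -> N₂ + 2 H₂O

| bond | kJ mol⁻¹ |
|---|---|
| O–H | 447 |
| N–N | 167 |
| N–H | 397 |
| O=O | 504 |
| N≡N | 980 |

ΔH ≈ −509 kJ

Bonds broken (reactants):
  N–H: 4 × 397 = 1588
  N–N: 1 × 167 = 167
  O=O: 1 × 504 = 504
  Σ(broken) = 2259 kJ
Bonds formed (products):
  N≡N: 1 × 980 = 980
  O–H: 4 × 447 = 1788
  Σ(formed) = 2768 kJ
ΔH = Σ(broken) − Σ(formed) = 2259 − 2768 = −509 kJ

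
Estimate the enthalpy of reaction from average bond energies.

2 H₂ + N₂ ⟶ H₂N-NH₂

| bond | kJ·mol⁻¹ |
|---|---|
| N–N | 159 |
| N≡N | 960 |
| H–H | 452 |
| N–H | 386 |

ΔH ≈ +161 kJ

Bonds broken (reactants):
  H–H: 2 × 452 = 904
  N≡N: 1 × 960 = 960
  Σ(broken) = 1864 kJ
Bonds formed (products):
  N–H: 4 × 386 = 1544
  N–N: 1 × 159 = 159
  Σ(formed) = 1703 kJ
ΔH = Σ(broken) − Σ(formed) = 1864 − 1703 = +161 kJ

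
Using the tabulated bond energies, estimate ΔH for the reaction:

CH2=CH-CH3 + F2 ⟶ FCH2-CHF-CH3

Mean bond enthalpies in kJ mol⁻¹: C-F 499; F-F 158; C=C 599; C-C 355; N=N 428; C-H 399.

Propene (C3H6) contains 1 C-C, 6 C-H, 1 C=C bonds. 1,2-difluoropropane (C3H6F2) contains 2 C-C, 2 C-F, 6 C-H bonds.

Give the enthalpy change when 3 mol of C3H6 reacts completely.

Bonds broken (reactants):
  C-C: 1 × 355 = 355
  C-H: 6 × 399 = 2394
  C=C: 1 × 599 = 599
  F-F: 1 × 158 = 158
  Σ(broken) = 3506 kJ
Bonds formed (products):
  C-C: 2 × 355 = 710
  C-F: 2 × 499 = 998
  C-H: 6 × 399 = 2394
  Σ(formed) = 4102 kJ
ΔH = Σ(broken) − Σ(formed) = 3506 − 4102 = −596 kJ
For 3× the reaction as written: 3 × (−596) = −1788 kJ

ΔH = −1788 kJ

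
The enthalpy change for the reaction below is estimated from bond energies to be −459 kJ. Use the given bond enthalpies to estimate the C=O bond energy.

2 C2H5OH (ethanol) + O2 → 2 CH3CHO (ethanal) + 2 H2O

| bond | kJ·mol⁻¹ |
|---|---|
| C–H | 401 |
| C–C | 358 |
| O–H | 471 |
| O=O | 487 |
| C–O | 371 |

D(C=O) ≈ 774 kJ/mol

Let D be the C=O bond energy.
Σ(broken) = 2×358 + 10×401 + 2×371 + 2×471 + 1×487 = 6897
Σ(formed) = 2×358 + 8×401 + 2×D + 4×471 = 5808 + 2D
ΔH = Σ(broken) − Σ(formed) = (6897) − (5808 + 2D) = +1089 − 2D
Setting this equal to −459 kJ gives 2D = 1548, so D = 774 kJ/mol.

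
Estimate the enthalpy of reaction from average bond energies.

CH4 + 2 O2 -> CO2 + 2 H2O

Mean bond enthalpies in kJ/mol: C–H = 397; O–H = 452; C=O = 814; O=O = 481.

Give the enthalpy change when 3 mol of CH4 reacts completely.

Bonds broken (reactants):
  C–H: 4 × 397 = 1588
  O=O: 2 × 481 = 962
  Σ(broken) = 2550 kJ
Bonds formed (products):
  C=O: 2 × 814 = 1628
  O–H: 4 × 452 = 1808
  Σ(formed) = 3436 kJ
ΔH = Σ(broken) − Σ(formed) = 2550 − 3436 = −886 kJ
For 3× the reaction as written: 3 × (−886) = −2658 kJ

ΔH = −2658 kJ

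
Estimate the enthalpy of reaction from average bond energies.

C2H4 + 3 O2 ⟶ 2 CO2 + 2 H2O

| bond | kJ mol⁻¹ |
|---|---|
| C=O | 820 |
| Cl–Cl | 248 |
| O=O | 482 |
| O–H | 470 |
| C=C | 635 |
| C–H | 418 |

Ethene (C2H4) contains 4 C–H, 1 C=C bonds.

Bonds broken (reactants):
  C–H: 4 × 418 = 1672
  C=C: 1 × 635 = 635
  O=O: 3 × 482 = 1446
  Σ(broken) = 3753 kJ
Bonds formed (products):
  C=O: 4 × 820 = 3280
  O–H: 4 × 470 = 1880
  Σ(formed) = 5160 kJ
ΔH = Σ(broken) − Σ(formed) = 3753 − 5160 = −1407 kJ

ΔH ≈ −1407 kJ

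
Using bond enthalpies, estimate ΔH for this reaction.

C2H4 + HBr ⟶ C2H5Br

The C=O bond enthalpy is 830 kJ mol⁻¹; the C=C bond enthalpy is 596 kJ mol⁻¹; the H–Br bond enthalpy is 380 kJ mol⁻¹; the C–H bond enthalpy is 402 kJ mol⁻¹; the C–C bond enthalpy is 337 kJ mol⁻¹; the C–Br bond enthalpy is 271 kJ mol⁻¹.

Bonds broken (reactants):
  C–H: 4 × 402 = 1608
  C=C: 1 × 596 = 596
  H–Br: 1 × 380 = 380
  Σ(broken) = 2584 kJ
Bonds formed (products):
  C–Br: 1 × 271 = 271
  C–C: 1 × 337 = 337
  C–H: 5 × 402 = 2010
  Σ(formed) = 2618 kJ
ΔH = Σ(broken) − Σ(formed) = 2584 − 2618 = −34 kJ

ΔH ≈ −34 kJ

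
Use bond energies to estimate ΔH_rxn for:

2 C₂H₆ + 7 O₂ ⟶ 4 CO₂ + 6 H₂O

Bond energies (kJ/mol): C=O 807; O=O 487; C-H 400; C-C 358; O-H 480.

ΔH ≈ −3291 kJ

Bonds broken (reactants):
  C-C: 2 × 358 = 716
  C-H: 12 × 400 = 4800
  O=O: 7 × 487 = 3409
  Σ(broken) = 8925 kJ
Bonds formed (products):
  C=O: 8 × 807 = 6456
  O-H: 12 × 480 = 5760
  Σ(formed) = 12216 kJ
ΔH = Σ(broken) − Σ(formed) = 8925 − 12216 = −3291 kJ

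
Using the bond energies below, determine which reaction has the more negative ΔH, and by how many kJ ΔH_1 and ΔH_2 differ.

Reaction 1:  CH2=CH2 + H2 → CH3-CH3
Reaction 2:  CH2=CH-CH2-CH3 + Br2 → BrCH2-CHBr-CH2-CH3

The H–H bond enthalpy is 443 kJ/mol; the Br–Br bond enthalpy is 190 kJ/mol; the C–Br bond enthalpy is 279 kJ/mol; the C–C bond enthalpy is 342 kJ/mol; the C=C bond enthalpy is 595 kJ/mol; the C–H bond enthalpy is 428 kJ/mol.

Reaction 1, by 45 kJ

Reaction 1:
  Bonds broken (reactants):
    C–H: 4 × 428 = 1712
    C=C: 1 × 595 = 595
    H–H: 1 × 443 = 443
    Σ(broken) = 2750 kJ
  Bonds formed (products):
    C–C: 1 × 342 = 342
    C–H: 6 × 428 = 2568
    Σ(formed) = 2910 kJ
  ΔH_1 = 2750 − 2910 = −160 kJ
Reaction 2:
  Bonds broken (reactants):
    Br–Br: 1 × 190 = 190
    C–C: 2 × 342 = 684
    C–H: 8 × 428 = 3424
    C=C: 1 × 595 = 595
    Σ(broken) = 4893 kJ
  Bonds formed (products):
    C–Br: 2 × 279 = 558
    C–C: 3 × 342 = 1026
    C–H: 8 × 428 = 3424
    Σ(formed) = 5008 kJ
  ΔH_2 = 4893 − 5008 = −115 kJ
ΔH_1 − ΔH_2 = −45 kJ, so reaction 1 has the more negative ΔH; |ΔH_1 − ΔH_2| = 45 kJ.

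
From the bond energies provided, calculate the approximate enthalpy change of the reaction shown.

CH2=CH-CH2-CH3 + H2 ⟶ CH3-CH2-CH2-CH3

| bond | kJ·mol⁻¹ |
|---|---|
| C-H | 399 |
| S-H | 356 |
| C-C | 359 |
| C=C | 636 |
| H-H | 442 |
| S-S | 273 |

ΔH ≈ −79 kJ

Bonds broken (reactants):
  C-C: 2 × 359 = 718
  C-H: 8 × 399 = 3192
  C=C: 1 × 636 = 636
  H-H: 1 × 442 = 442
  Σ(broken) = 4988 kJ
Bonds formed (products):
  C-C: 3 × 359 = 1077
  C-H: 10 × 399 = 3990
  Σ(formed) = 5067 kJ
ΔH = Σ(broken) − Σ(formed) = 4988 − 5067 = −79 kJ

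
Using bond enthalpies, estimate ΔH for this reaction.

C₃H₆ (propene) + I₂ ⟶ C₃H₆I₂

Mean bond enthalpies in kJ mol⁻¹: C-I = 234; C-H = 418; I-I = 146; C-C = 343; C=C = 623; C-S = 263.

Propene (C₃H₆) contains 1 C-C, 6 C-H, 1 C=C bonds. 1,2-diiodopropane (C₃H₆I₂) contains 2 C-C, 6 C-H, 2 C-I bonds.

Bonds broken (reactants):
  C-C: 1 × 343 = 343
  C-H: 6 × 418 = 2508
  C=C: 1 × 623 = 623
  I-I: 1 × 146 = 146
  Σ(broken) = 3620 kJ
Bonds formed (products):
  C-C: 2 × 343 = 686
  C-H: 6 × 418 = 2508
  C-I: 2 × 234 = 468
  Σ(formed) = 3662 kJ
ΔH = Σ(broken) − Σ(formed) = 3620 − 3662 = −42 kJ

ΔH ≈ −42 kJ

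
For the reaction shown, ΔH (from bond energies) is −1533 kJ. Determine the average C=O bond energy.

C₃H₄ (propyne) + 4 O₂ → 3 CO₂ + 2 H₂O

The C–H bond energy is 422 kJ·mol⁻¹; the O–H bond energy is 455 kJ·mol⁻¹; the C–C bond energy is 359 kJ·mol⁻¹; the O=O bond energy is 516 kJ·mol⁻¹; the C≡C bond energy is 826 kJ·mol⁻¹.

Let D be the C=O bond energy.
Σ(broken) = 1×826 + 1×359 + 4×422 + 4×516 = 4937
Σ(formed) = 6×D + 4×455 = 1820 + 6D
ΔH = Σ(broken) − Σ(formed) = (4937) − (1820 + 6D) = +3117 − 6D
Setting this equal to −1533 kJ gives 6D = 4650, so D = 775 kJ/mol.

D(C=O) ≈ 775 kJ/mol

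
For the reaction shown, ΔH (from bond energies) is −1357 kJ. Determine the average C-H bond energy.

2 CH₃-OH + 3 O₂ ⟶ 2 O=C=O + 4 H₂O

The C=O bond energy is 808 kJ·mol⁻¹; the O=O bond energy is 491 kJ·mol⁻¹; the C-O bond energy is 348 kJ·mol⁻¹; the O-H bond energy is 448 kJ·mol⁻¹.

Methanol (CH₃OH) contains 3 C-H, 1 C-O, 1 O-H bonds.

Let D be the C-H bond energy.
Σ(broken) = 6×D + 2×348 + 2×448 + 3×491 = 3065 + 6D
Σ(formed) = 4×808 + 8×448 = 6816
ΔH = Σ(broken) − Σ(formed) = (3065 + 6D) − (6816) = −3751 + 6D
Setting this equal to −1357 kJ gives 6D = 2394, so D = 399 kJ/mol.

D(C-H) ≈ 399 kJ/mol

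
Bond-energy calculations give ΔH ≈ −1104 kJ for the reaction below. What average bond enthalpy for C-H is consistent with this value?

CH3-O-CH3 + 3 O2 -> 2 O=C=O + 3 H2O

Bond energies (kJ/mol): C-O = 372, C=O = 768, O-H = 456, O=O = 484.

Let D be the C-H bond energy.
Σ(broken) = 6×D + 2×372 + 3×484 = 2196 + 6D
Σ(formed) = 4×768 + 6×456 = 5808
ΔH = Σ(broken) − Σ(formed) = (2196 + 6D) − (5808) = −3612 + 6D
Setting this equal to −1104 kJ gives 6D = 2508, so D = 418 kJ/mol.

D(C-H) ≈ 418 kJ/mol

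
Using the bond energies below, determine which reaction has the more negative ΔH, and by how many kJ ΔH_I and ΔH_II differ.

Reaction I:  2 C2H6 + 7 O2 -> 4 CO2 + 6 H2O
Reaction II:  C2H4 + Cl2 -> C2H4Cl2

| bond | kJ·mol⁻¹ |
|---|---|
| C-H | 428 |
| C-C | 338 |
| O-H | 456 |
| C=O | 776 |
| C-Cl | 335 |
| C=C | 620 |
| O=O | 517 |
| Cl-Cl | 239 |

Reaction I, by 2100 kJ

Reaction I:
  Bonds broken (reactants):
    C-C: 2 × 338 = 676
    C-H: 12 × 428 = 5136
    O=O: 7 × 517 = 3619
    Σ(broken) = 9431 kJ
  Bonds formed (products):
    C=O: 8 × 776 = 6208
    O-H: 12 × 456 = 5472
    Σ(formed) = 11680 kJ
  ΔH_I = 9431 − 11680 = −2249 kJ
Reaction II:
  Bonds broken (reactants):
    C-H: 4 × 428 = 1712
    C=C: 1 × 620 = 620
    Cl-Cl: 1 × 239 = 239
    Σ(broken) = 2571 kJ
  Bonds formed (products):
    C-C: 1 × 338 = 338
    C-Cl: 2 × 335 = 670
    C-H: 4 × 428 = 1712
    Σ(formed) = 2720 kJ
  ΔH_II = 2571 − 2720 = −149 kJ
ΔH_I − ΔH_II = −2100 kJ, so reaction I has the more negative ΔH; |ΔH_I − ΔH_II| = 2100 kJ.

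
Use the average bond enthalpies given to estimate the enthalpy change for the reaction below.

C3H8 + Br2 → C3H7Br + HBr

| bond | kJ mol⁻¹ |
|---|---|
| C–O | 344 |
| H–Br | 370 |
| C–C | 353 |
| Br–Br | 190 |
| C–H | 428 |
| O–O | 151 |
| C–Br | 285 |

Bonds broken (reactants):
  Br–Br: 1 × 190 = 190
  C–C: 2 × 353 = 706
  C–H: 8 × 428 = 3424
  Σ(broken) = 4320 kJ
Bonds formed (products):
  C–Br: 1 × 285 = 285
  C–C: 2 × 353 = 706
  C–H: 7 × 428 = 2996
  H–Br: 1 × 370 = 370
  Σ(formed) = 4357 kJ
ΔH = Σ(broken) − Σ(formed) = 4320 − 4357 = −37 kJ

ΔH ≈ −37 kJ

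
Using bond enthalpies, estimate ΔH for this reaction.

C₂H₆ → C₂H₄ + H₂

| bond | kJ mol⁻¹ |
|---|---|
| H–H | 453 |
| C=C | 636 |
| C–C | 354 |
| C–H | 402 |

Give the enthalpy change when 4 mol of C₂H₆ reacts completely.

Bonds broken (reactants):
  C–C: 1 × 354 = 354
  C–H: 6 × 402 = 2412
  Σ(broken) = 2766 kJ
Bonds formed (products):
  C–H: 4 × 402 = 1608
  C=C: 1 × 636 = 636
  H–H: 1 × 453 = 453
  Σ(formed) = 2697 kJ
ΔH = Σ(broken) − Σ(formed) = 2766 − 2697 = +69 kJ
For 4× the reaction as written: 4 × (+69) = +276 kJ

ΔH = +276 kJ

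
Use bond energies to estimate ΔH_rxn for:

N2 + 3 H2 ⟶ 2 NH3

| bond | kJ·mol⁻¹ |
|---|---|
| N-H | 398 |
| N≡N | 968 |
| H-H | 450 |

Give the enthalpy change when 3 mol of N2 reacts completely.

ΔH = −210 kJ

Bonds broken (reactants):
  H-H: 3 × 450 = 1350
  N≡N: 1 × 968 = 968
  Σ(broken) = 2318 kJ
Bonds formed (products):
  N-H: 6 × 398 = 2388
  Σ(formed) = 2388 kJ
ΔH = Σ(broken) − Σ(formed) = 2318 − 2388 = −70 kJ
For 3× the reaction as written: 3 × (−70) = −210 kJ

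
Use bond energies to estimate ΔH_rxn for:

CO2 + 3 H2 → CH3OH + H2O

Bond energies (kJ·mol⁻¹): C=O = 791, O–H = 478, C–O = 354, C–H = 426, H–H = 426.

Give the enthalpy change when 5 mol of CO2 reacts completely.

ΔH = −1030 kJ

Bonds broken (reactants):
  C=O: 2 × 791 = 1582
  H–H: 3 × 426 = 1278
  Σ(broken) = 2860 kJ
Bonds formed (products):
  C–H: 3 × 426 = 1278
  C–O: 1 × 354 = 354
  O–H: 3 × 478 = 1434
  Σ(formed) = 3066 kJ
ΔH = Σ(broken) − Σ(formed) = 2860 − 3066 = −206 kJ
For 5× the reaction as written: 5 × (−206) = −1030 kJ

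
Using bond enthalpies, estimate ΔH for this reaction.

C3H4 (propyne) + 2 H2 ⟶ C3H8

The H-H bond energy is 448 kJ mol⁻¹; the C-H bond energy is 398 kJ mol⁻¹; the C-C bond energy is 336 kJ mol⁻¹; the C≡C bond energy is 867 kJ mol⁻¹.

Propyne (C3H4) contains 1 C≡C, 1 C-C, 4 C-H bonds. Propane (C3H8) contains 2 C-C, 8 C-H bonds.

ΔH ≈ −165 kJ

Bonds broken (reactants):
  C≡C: 1 × 867 = 867
  C-C: 1 × 336 = 336
  C-H: 4 × 398 = 1592
  H-H: 2 × 448 = 896
  Σ(broken) = 3691 kJ
Bonds formed (products):
  C-C: 2 × 336 = 672
  C-H: 8 × 398 = 3184
  Σ(formed) = 3856 kJ
ΔH = Σ(broken) − Σ(formed) = 3691 − 3856 = −165 kJ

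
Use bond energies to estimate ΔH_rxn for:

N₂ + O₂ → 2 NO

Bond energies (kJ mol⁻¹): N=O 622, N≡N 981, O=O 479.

ΔH ≈ +216 kJ

Bonds broken (reactants):
  N≡N: 1 × 981 = 981
  O=O: 1 × 479 = 479
  Σ(broken) = 1460 kJ
Bonds formed (products):
  N=O: 2 × 622 = 1244
  Σ(formed) = 1244 kJ
ΔH = Σ(broken) − Σ(formed) = 1460 − 1244 = +216 kJ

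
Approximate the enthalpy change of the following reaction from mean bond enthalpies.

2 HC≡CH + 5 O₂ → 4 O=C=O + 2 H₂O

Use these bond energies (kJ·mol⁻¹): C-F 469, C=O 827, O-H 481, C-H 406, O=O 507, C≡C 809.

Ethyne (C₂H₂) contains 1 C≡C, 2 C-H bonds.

Bonds broken (reactants):
  C≡C: 2 × 809 = 1618
  C-H: 4 × 406 = 1624
  O=O: 5 × 507 = 2535
  Σ(broken) = 5777 kJ
Bonds formed (products):
  C=O: 8 × 827 = 6616
  O-H: 4 × 481 = 1924
  Σ(formed) = 8540 kJ
ΔH = Σ(broken) − Σ(formed) = 5777 − 8540 = −2763 kJ

ΔH ≈ −2763 kJ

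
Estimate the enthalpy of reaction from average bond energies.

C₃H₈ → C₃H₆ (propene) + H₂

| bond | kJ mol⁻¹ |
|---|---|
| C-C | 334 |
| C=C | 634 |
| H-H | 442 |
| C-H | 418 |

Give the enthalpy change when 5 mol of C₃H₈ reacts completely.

ΔH = +470 kJ

Bonds broken (reactants):
  C-C: 2 × 334 = 668
  C-H: 8 × 418 = 3344
  Σ(broken) = 4012 kJ
Bonds formed (products):
  C-C: 1 × 334 = 334
  C-H: 6 × 418 = 2508
  C=C: 1 × 634 = 634
  H-H: 1 × 442 = 442
  Σ(formed) = 3918 kJ
ΔH = Σ(broken) − Σ(formed) = 4012 − 3918 = +94 kJ
For 5× the reaction as written: 5 × (+94) = +470 kJ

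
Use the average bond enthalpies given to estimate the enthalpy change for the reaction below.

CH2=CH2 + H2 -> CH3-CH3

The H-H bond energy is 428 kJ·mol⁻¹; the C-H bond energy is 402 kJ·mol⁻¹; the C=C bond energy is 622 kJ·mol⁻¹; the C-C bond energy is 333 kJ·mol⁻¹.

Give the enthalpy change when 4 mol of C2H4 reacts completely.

Bonds broken (reactants):
  C-H: 4 × 402 = 1608
  C=C: 1 × 622 = 622
  H-H: 1 × 428 = 428
  Σ(broken) = 2658 kJ
Bonds formed (products):
  C-C: 1 × 333 = 333
  C-H: 6 × 402 = 2412
  Σ(formed) = 2745 kJ
ΔH = Σ(broken) − Σ(formed) = 2658 − 2745 = −87 kJ
For 4× the reaction as written: 4 × (−87) = −348 kJ

ΔH = −348 kJ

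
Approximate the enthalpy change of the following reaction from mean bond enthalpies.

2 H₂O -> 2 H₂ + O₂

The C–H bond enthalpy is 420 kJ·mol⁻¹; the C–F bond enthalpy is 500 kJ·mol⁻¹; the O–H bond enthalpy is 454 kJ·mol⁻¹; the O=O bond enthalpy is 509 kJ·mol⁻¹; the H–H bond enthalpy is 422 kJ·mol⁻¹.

ΔH ≈ +463 kJ

Bonds broken (reactants):
  O–H: 4 × 454 = 1816
  Σ(broken) = 1816 kJ
Bonds formed (products):
  H–H: 2 × 422 = 844
  O=O: 1 × 509 = 509
  Σ(formed) = 1353 kJ
ΔH = Σ(broken) − Σ(formed) = 1816 − 1353 = +463 kJ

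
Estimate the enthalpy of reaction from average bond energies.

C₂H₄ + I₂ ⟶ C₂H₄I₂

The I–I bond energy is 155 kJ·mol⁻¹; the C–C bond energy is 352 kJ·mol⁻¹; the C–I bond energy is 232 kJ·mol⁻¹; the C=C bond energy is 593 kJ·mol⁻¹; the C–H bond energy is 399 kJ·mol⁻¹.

ΔH ≈ −68 kJ

Bonds broken (reactants):
  C–H: 4 × 399 = 1596
  C=C: 1 × 593 = 593
  I–I: 1 × 155 = 155
  Σ(broken) = 2344 kJ
Bonds formed (products):
  C–C: 1 × 352 = 352
  C–H: 4 × 399 = 1596
  C–I: 2 × 232 = 464
  Σ(formed) = 2412 kJ
ΔH = Σ(broken) − Σ(formed) = 2344 − 2412 = −68 kJ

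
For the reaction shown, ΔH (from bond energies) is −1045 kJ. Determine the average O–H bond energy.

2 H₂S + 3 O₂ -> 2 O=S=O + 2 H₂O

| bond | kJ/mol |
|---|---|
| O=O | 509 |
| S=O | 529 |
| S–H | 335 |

Let D be the O–H bond energy.
Σ(broken) = 3×509 + 4×335 = 2867
Σ(formed) = 4×D + 4×529 = 2116 + 4D
ΔH = Σ(broken) − Σ(formed) = (2867) − (2116 + 4D) = +751 − 4D
Setting this equal to −1045 kJ gives 4D = 1796, so D = 449 kJ/mol.

D(O–H) ≈ 449 kJ/mol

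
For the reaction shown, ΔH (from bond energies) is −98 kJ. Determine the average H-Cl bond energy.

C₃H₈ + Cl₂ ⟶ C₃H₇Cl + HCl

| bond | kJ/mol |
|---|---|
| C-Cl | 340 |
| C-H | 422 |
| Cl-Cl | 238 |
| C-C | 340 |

D(H-Cl) ≈ 418 kJ/mol

Let D be the H-Cl bond energy.
Σ(broken) = 2×340 + 8×422 + 1×238 = 4294
Σ(formed) = 2×340 + 1×340 + 7×422 + 1×D = 3974 + D
ΔH = Σ(broken) − Σ(formed) = (4294) − (3974 + D) = +320 − D
Setting this equal to −98 kJ gives D = 418 kJ/mol.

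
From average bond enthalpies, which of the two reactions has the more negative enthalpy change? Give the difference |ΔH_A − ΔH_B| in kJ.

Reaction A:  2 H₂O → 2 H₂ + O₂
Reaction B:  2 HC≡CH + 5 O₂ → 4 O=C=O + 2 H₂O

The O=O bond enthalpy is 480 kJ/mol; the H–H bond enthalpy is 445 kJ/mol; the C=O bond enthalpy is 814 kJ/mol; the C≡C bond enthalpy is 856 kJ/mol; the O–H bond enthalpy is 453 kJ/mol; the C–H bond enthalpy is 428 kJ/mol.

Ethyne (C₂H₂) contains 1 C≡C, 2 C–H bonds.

Reaction B, by 2942 kJ

Reaction A:
  Bonds broken (reactants):
    O–H: 4 × 453 = 1812
    Σ(broken) = 1812 kJ
  Bonds formed (products):
    H–H: 2 × 445 = 890
    O=O: 1 × 480 = 480
    Σ(formed) = 1370 kJ
  ΔH_A = 1812 − 1370 = +442 kJ
Reaction B:
  Bonds broken (reactants):
    C≡C: 2 × 856 = 1712
    C–H: 4 × 428 = 1712
    O=O: 5 × 480 = 2400
    Σ(broken) = 5824 kJ
  Bonds formed (products):
    C=O: 8 × 814 = 6512
    O–H: 4 × 453 = 1812
    Σ(formed) = 8324 kJ
  ΔH_B = 5824 − 8324 = −2500 kJ
ΔH_A − ΔH_B = +2942 kJ, so reaction B has the more negative ΔH; |ΔH_A − ΔH_B| = 2942 kJ.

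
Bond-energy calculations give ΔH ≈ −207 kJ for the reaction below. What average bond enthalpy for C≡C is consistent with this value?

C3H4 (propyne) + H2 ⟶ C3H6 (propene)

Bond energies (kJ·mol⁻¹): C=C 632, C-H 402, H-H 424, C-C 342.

D(C≡C) ≈ 805 kJ/mol

Let D be the C≡C bond energy.
Σ(broken) = 1×D + 1×342 + 4×402 + 1×424 = 2374 + D
Σ(formed) = 1×342 + 6×402 + 1×632 = 3386
ΔH = Σ(broken) − Σ(formed) = (2374 + D) − (3386) = −1012 + D
Setting this equal to −207 kJ gives D = 805 kJ/mol.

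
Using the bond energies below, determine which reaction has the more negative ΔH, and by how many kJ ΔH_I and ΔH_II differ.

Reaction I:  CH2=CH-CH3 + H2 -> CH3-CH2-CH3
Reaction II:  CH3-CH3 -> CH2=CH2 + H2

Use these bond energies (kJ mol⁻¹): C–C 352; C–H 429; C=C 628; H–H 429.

Reaction I:
  Bonds broken (reactants):
    C–C: 1 × 352 = 352
    C–H: 6 × 429 = 2574
    C=C: 1 × 628 = 628
    H–H: 1 × 429 = 429
    Σ(broken) = 3983 kJ
  Bonds formed (products):
    C–C: 2 × 352 = 704
    C–H: 8 × 429 = 3432
    Σ(formed) = 4136 kJ
  ΔH_I = 3983 − 4136 = −153 kJ
Reaction II:
  Bonds broken (reactants):
    C–C: 1 × 352 = 352
    C–H: 6 × 429 = 2574
    Σ(broken) = 2926 kJ
  Bonds formed (products):
    C–H: 4 × 429 = 1716
    C=C: 1 × 628 = 628
    H–H: 1 × 429 = 429
    Σ(formed) = 2773 kJ
  ΔH_II = 2926 − 2773 = +153 kJ
ΔH_I − ΔH_II = −306 kJ, so reaction I has the more negative ΔH; |ΔH_I − ΔH_II| = 306 kJ.

Reaction I, by 306 kJ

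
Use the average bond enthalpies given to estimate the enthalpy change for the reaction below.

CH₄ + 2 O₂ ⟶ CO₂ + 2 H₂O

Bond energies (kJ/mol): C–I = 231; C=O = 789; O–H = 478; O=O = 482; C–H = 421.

ΔH ≈ −842 kJ

Bonds broken (reactants):
  C–H: 4 × 421 = 1684
  O=O: 2 × 482 = 964
  Σ(broken) = 2648 kJ
Bonds formed (products):
  C=O: 2 × 789 = 1578
  O–H: 4 × 478 = 1912
  Σ(formed) = 3490 kJ
ΔH = Σ(broken) − Σ(formed) = 2648 − 3490 = −842 kJ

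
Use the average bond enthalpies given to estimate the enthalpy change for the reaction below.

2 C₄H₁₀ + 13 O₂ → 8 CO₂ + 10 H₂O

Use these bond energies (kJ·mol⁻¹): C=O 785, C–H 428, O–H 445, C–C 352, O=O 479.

ΔH ≈ −4561 kJ

Bonds broken (reactants):
  C–C: 6 × 352 = 2112
  C–H: 20 × 428 = 8560
  O=O: 13 × 479 = 6227
  Σ(broken) = 16899 kJ
Bonds formed (products):
  C=O: 16 × 785 = 12560
  O–H: 20 × 445 = 8900
  Σ(formed) = 21460 kJ
ΔH = Σ(broken) − Σ(formed) = 16899 − 21460 = −4561 kJ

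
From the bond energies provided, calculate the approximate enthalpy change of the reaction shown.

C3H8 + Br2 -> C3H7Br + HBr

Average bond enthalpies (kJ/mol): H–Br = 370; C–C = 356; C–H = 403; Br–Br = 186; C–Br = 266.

ΔH ≈ −47 kJ

Bonds broken (reactants):
  Br–Br: 1 × 186 = 186
  C–C: 2 × 356 = 712
  C–H: 8 × 403 = 3224
  Σ(broken) = 4122 kJ
Bonds formed (products):
  C–Br: 1 × 266 = 266
  C–C: 2 × 356 = 712
  C–H: 7 × 403 = 2821
  H–Br: 1 × 370 = 370
  Σ(formed) = 4169 kJ
ΔH = Σ(broken) − Σ(formed) = 4122 − 4169 = −47 kJ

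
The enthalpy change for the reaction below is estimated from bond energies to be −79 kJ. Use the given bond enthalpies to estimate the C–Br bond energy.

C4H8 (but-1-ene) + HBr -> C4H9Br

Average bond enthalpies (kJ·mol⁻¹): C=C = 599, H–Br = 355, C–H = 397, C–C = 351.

Let D be the C–Br bond energy.
Σ(broken) = 2×351 + 8×397 + 1×599 + 1×355 = 4832
Σ(formed) = 1×D + 3×351 + 9×397 = 4626 + D
ΔH = Σ(broken) − Σ(formed) = (4832) − (4626 + D) = +206 − D
Setting this equal to −79 kJ gives D = 285 kJ/mol.

D(C–Br) ≈ 285 kJ/mol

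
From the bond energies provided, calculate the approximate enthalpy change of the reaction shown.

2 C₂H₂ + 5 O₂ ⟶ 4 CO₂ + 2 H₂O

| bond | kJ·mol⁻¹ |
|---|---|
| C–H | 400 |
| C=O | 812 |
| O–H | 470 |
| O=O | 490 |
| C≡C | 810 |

Bonds broken (reactants):
  C≡C: 2 × 810 = 1620
  C–H: 4 × 400 = 1600
  O=O: 5 × 490 = 2450
  Σ(broken) = 5670 kJ
Bonds formed (products):
  C=O: 8 × 812 = 6496
  O–H: 4 × 470 = 1880
  Σ(formed) = 8376 kJ
ΔH = Σ(broken) − Σ(formed) = 5670 − 8376 = −2706 kJ

ΔH ≈ −2706 kJ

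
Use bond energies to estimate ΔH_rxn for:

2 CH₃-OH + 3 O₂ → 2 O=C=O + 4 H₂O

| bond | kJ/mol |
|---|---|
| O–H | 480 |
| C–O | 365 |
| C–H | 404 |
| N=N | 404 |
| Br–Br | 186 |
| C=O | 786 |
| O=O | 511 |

ΔH ≈ −1337 kJ

Bonds broken (reactants):
  C–H: 6 × 404 = 2424
  C–O: 2 × 365 = 730
  O–H: 2 × 480 = 960
  O=O: 3 × 511 = 1533
  Σ(broken) = 5647 kJ
Bonds formed (products):
  C=O: 4 × 786 = 3144
  O–H: 8 × 480 = 3840
  Σ(formed) = 6984 kJ
ΔH = Σ(broken) − Σ(formed) = 5647 − 6984 = −1337 kJ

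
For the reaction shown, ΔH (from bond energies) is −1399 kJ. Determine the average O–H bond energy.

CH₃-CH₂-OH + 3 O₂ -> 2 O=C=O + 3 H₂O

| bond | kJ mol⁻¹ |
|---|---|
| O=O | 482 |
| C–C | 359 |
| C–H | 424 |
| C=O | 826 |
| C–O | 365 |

D(O–H) ≈ 477 kJ/mol

Let D be the O–H bond energy.
Σ(broken) = 1×359 + 5×424 + 1×365 + 1×D + 3×482 = 4290 + D
Σ(formed) = 4×826 + 6×D = 3304 + 6D
ΔH = Σ(broken) − Σ(formed) = (4290 + D) − (3304 + 6D) = +986 − 5D
Setting this equal to −1399 kJ gives 5D = 2385, so D = 477 kJ/mol.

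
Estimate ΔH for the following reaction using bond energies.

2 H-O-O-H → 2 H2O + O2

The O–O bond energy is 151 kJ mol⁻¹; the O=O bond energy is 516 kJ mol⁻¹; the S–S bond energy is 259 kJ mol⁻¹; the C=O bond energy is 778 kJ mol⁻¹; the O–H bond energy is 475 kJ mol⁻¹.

ΔH ≈ −214 kJ

Bonds broken (reactants):
  O–H: 4 × 475 = 1900
  O–O: 2 × 151 = 302
  Σ(broken) = 2202 kJ
Bonds formed (products):
  O–H: 4 × 475 = 1900
  O=O: 1 × 516 = 516
  Σ(formed) = 2416 kJ
ΔH = Σ(broken) − Σ(formed) = 2202 − 2416 = −214 kJ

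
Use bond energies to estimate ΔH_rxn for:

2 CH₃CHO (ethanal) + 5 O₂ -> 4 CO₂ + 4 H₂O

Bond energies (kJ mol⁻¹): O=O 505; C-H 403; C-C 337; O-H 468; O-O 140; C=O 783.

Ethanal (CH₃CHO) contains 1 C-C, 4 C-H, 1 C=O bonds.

ΔH ≈ −2019 kJ

Bonds broken (reactants):
  C-C: 2 × 337 = 674
  C-H: 8 × 403 = 3224
  C=O: 2 × 783 = 1566
  O=O: 5 × 505 = 2525
  Σ(broken) = 7989 kJ
Bonds formed (products):
  C=O: 8 × 783 = 6264
  O-H: 8 × 468 = 3744
  Σ(formed) = 10008 kJ
ΔH = Σ(broken) − Σ(formed) = 7989 − 10008 = −2019 kJ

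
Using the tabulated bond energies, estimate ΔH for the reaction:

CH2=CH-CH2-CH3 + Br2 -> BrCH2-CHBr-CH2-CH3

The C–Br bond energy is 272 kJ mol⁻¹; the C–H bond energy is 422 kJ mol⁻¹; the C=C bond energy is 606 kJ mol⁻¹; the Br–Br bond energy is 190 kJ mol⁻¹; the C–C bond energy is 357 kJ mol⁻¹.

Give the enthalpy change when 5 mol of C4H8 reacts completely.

ΔH = −525 kJ

Bonds broken (reactants):
  Br–Br: 1 × 190 = 190
  C–C: 2 × 357 = 714
  C–H: 8 × 422 = 3376
  C=C: 1 × 606 = 606
  Σ(broken) = 4886 kJ
Bonds formed (products):
  C–Br: 2 × 272 = 544
  C–C: 3 × 357 = 1071
  C–H: 8 × 422 = 3376
  Σ(formed) = 4991 kJ
ΔH = Σ(broken) − Σ(formed) = 4886 − 4991 = −105 kJ
For 5× the reaction as written: 5 × (−105) = −525 kJ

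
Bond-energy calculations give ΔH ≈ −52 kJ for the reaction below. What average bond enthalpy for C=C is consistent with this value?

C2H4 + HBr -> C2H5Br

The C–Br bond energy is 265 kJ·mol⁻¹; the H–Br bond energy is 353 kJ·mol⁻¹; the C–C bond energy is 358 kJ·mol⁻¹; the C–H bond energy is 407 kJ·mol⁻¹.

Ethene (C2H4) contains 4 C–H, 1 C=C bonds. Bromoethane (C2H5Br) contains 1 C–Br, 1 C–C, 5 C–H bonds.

D(C=C) ≈ 625 kJ/mol

Let D be the C=C bond energy.
Σ(broken) = 4×407 + 1×D + 1×353 = 1981 + D
Σ(formed) = 1×265 + 1×358 + 5×407 = 2658
ΔH = Σ(broken) − Σ(formed) = (1981 + D) − (2658) = −677 + D
Setting this equal to −52 kJ gives D = 625 kJ/mol.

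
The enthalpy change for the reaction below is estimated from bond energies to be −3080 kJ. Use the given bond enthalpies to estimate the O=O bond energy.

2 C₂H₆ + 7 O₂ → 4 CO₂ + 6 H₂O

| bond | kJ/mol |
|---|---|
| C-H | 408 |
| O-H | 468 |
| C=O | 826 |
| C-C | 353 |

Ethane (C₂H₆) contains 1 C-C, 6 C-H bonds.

Let D be the O=O bond energy.
Σ(broken) = 2×353 + 12×408 + 7×D = 5602 + 7D
Σ(formed) = 8×826 + 12×468 = 12224
ΔH = Σ(broken) − Σ(formed) = (5602 + 7D) − (12224) = −6622 + 7D
Setting this equal to −3080 kJ gives 7D = 3542, so D = 506 kJ/mol.

D(O=O) ≈ 506 kJ/mol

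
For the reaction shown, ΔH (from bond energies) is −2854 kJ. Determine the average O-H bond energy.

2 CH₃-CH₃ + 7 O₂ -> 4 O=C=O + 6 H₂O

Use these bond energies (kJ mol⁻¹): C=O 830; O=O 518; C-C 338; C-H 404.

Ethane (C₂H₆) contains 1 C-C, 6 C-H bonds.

D(O-H) ≈ 447 kJ/mol

Let D be the O-H bond energy.
Σ(broken) = 2×338 + 12×404 + 7×518 = 9150
Σ(formed) = 8×830 + 12×D = 6640 + 12D
ΔH = Σ(broken) − Σ(formed) = (9150) − (6640 + 12D) = +2510 − 12D
Setting this equal to −2854 kJ gives 12D = 5364, so D = 447 kJ/mol.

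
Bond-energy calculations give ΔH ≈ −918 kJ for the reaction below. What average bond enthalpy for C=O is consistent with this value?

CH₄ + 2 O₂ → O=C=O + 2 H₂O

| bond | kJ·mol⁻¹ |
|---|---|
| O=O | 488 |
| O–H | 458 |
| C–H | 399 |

D(C=O) ≈ 829 kJ/mol

Let D be the C=O bond energy.
Σ(broken) = 4×399 + 2×488 = 2572
Σ(formed) = 2×D + 4×458 = 1832 + 2D
ΔH = Σ(broken) − Σ(formed) = (2572) − (1832 + 2D) = +740 − 2D
Setting this equal to −918 kJ gives 2D = 1658, so D = 829 kJ/mol.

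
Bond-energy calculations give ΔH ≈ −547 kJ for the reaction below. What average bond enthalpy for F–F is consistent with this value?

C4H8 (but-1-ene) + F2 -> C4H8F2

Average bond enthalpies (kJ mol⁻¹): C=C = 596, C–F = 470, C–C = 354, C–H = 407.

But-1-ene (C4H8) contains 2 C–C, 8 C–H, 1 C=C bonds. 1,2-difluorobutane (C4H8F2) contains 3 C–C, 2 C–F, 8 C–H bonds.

Let D be the F–F bond energy.
Σ(broken) = 2×354 + 8×407 + 1×596 + 1×D = 4560 + D
Σ(formed) = 3×354 + 2×470 + 8×407 = 5258
ΔH = Σ(broken) − Σ(formed) = (4560 + D) − (5258) = −698 + D
Setting this equal to −547 kJ gives D = 151 kJ/mol.

D(F–F) ≈ 151 kJ/mol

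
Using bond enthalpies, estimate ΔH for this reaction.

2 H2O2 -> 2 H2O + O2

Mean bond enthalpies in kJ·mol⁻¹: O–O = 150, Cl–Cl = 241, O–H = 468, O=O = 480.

Bonds broken (reactants):
  O–H: 4 × 468 = 1872
  O–O: 2 × 150 = 300
  Σ(broken) = 2172 kJ
Bonds formed (products):
  O–H: 4 × 468 = 1872
  O=O: 1 × 480 = 480
  Σ(formed) = 2352 kJ
ΔH = Σ(broken) − Σ(formed) = 2172 − 2352 = −180 kJ

ΔH ≈ −180 kJ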